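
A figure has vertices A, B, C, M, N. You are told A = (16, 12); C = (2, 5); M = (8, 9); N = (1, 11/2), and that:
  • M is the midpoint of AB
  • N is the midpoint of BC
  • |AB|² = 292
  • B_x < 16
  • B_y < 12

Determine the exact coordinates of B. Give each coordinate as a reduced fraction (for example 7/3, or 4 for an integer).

B = (0, 6)

1. B_x = 0  [B = 2·M−A = 2·(8, 9)−(16, 12)]
2. B_y = 6  [B = 2·M−A = 2·(8, 9)−(16, 12)]
   so B = (0, 6)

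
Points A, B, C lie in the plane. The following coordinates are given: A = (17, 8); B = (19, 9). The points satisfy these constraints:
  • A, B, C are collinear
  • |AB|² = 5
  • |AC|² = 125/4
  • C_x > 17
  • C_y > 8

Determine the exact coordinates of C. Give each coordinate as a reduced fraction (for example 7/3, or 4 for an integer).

C = (22, 21/2)

1. C_x = 22  [[A, B, C are collinear ⇒ -1x+2y+1=0] ∩ [|C−(17, 8)|²=125/4]]
2. C_y = 21/2  [[A, B, C are collinear ⇒ -1x+2y+1=0] ∩ [|C−(17, 8)|²=125/4]]
   so C = (22, 21/2)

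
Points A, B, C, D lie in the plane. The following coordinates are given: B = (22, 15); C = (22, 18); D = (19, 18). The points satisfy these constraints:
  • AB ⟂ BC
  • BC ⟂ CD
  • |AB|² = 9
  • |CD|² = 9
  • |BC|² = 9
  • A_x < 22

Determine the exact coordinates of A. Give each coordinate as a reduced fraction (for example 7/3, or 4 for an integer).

1. A_x = 19  [[AB ⟂ BC ⇒ -3y+45=0] ∩ [|A−(22, 15)|²=9]]
2. A_y = 15  [[AB ⟂ BC ⇒ -3y+45=0] ∩ [|A−(22, 15)|²=9]]
   so A = (19, 15)

A = (19, 15)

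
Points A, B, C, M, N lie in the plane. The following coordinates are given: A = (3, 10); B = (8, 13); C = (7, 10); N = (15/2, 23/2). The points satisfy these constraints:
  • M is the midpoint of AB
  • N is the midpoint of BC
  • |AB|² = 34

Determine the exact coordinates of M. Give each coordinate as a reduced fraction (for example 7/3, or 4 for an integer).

M = (11/2, 23/2)

1. M_x = 11/2  [2·M = A+B = (3, 10)+(8, 13)]
2. M_y = 23/2  [2·M = A+B = (3, 10)+(8, 13)]
   so M = (11/2, 23/2)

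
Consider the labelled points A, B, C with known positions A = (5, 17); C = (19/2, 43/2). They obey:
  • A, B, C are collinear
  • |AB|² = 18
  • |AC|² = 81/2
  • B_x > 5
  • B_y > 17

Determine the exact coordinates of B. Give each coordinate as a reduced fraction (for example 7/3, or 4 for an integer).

B = (8, 20)

1. B_x = 8  [[A, B, C are collinear ⇒ 9/2x-9/2y+54=0] ∩ [|B−(5, 17)|²=18]]
2. B_y = 20  [[A, B, C are collinear ⇒ 9/2x-9/2y+54=0] ∩ [|B−(5, 17)|²=18]]
   so B = (8, 20)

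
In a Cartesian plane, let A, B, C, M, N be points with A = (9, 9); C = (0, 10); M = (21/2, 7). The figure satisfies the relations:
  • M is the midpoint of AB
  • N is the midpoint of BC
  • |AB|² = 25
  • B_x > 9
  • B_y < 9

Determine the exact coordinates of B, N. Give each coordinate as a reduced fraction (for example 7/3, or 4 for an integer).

1. B_x = 12  [B = 2·M−A = 2·(21/2, 7)−(9, 9)]
2. B_y = 5  [B = 2·M−A = 2·(21/2, 7)−(9, 9)]
   so B = (12, 5)
3. N_x = 6  [2·N = B+C = (12, 5)+(0, 10)]
4. N_y = 15/2  [2·N = B+C = (12, 5)+(0, 10)]
   so N = (6, 15/2)

B = (12, 5)
N = (6, 15/2)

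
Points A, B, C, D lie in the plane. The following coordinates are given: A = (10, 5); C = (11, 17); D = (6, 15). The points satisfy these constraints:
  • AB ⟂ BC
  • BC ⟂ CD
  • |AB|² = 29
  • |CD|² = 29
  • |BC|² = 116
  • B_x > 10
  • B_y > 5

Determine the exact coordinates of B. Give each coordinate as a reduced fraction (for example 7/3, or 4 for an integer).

B = (15, 7)

1. B_x = 15  [[BC ⟂ CD ⇒ 5x+2y-89=0] ∩ [|B−(10, 5)|²=29]]
2. B_y = 7  [[BC ⟂ CD ⇒ 5x+2y-89=0] ∩ [|B−(10, 5)|²=29]]
   so B = (15, 7)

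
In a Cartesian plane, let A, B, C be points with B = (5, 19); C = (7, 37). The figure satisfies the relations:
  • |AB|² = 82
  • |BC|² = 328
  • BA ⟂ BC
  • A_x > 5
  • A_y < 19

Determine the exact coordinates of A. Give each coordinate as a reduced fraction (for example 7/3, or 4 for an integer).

A = (14, 18)

1. A_x = 14  [[BA ⟂ BC ⇒ 2x+18y-352=0] ∩ [|A−(5, 19)|²=82]]
2. A_y = 18  [[BA ⟂ BC ⇒ 2x+18y-352=0] ∩ [|A−(5, 19)|²=82]]
   so A = (14, 18)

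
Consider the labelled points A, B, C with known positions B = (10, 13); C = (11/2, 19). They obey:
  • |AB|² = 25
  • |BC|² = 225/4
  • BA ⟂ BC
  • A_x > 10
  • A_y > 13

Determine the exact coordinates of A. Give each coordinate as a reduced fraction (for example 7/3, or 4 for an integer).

1. A_x = 14  [[BA ⟂ BC ⇒ -9/2x+6y-33=0] ∩ [|A−(10, 13)|²=25]]
2. A_y = 16  [[BA ⟂ BC ⇒ -9/2x+6y-33=0] ∩ [|A−(10, 13)|²=25]]
   so A = (14, 16)

A = (14, 16)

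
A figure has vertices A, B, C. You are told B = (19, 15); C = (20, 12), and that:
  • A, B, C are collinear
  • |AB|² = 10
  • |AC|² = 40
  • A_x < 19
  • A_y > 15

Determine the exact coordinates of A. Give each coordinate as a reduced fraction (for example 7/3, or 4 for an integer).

A = (18, 18)

1. A_x = 18  [[A, B, C are collinear ⇒ 3x+1y-72=0] ∩ [|A−(19, 15)|²=10]]
2. A_y = 18  [[A, B, C are collinear ⇒ 3x+1y-72=0] ∩ [|A−(19, 15)|²=10]]
   so A = (18, 18)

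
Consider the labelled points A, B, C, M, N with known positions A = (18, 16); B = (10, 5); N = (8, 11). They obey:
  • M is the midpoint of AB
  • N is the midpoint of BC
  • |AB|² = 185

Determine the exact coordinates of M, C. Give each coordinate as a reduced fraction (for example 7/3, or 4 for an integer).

1. M_x = 14  [2·M = A+B = (18, 16)+(10, 5)]
2. M_y = 21/2  [2·M = A+B = (18, 16)+(10, 5)]
   so M = (14, 21/2)
3. C_x = 6  [C = 2·N−B = 2·(8, 11)−(10, 5)]
4. C_y = 17  [C = 2·N−B = 2·(8, 11)−(10, 5)]
   so C = (6, 17)

M = (14, 21/2)
C = (6, 17)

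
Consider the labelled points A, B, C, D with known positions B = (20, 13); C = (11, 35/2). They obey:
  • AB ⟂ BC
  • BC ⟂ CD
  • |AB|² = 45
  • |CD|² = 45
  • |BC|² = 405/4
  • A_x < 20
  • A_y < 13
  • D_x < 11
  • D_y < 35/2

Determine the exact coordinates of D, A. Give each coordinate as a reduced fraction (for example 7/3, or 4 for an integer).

D = (8, 23/2)
A = (17, 7)

1. D_x = 8  [[BC ⟂ CD ⇒ -9x+9/2y+81/4=0] ∩ [|D−(11, 35/2)|²=45]]
2. D_y = 23/2  [[BC ⟂ CD ⇒ -9x+9/2y+81/4=0] ∩ [|D−(11, 35/2)|²=45]]
   so D = (8, 23/2)
3. A_x = 17  [[AB ⟂ BC ⇒ 9x-9/2y-243/2=0] ∩ [|A−(20, 13)|²=45]]
4. A_y = 7  [[AB ⟂ BC ⇒ 9x-9/2y-243/2=0] ∩ [|A−(20, 13)|²=45]]
   so A = (17, 7)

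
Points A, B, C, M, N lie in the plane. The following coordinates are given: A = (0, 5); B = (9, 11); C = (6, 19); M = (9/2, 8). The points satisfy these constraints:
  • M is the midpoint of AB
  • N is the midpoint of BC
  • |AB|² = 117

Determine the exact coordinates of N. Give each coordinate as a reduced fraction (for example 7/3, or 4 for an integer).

N = (15/2, 15)

1. N_x = 15/2  [2·N = B+C = (9, 11)+(6, 19)]
2. N_y = 15  [2·N = B+C = (9, 11)+(6, 19)]
   so N = (15/2, 15)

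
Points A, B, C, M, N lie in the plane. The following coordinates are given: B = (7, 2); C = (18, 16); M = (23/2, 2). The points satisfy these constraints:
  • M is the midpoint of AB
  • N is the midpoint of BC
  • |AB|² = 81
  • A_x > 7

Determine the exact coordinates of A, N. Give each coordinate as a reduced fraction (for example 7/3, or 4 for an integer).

1. A_x = 16  [A = 2·M−B = 2·(23/2, 2)−(7, 2)]
2. A_y = 2  [A = 2·M−B = 2·(23/2, 2)−(7, 2)]
   so A = (16, 2)
3. N_x = 25/2  [2·N = B+C = (7, 2)+(18, 16)]
4. N_y = 9  [2·N = B+C = (7, 2)+(18, 16)]
   so N = (25/2, 9)

A = (16, 2)
N = (25/2, 9)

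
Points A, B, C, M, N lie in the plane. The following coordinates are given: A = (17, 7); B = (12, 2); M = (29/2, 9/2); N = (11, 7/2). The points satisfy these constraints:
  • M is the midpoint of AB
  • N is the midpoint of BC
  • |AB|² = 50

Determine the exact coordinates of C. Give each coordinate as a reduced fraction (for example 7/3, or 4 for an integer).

C = (10, 5)

1. C_x = 10  [C = 2·N−B = 2·(11, 7/2)−(12, 2)]
2. C_y = 5  [C = 2·N−B = 2·(11, 7/2)−(12, 2)]
   so C = (10, 5)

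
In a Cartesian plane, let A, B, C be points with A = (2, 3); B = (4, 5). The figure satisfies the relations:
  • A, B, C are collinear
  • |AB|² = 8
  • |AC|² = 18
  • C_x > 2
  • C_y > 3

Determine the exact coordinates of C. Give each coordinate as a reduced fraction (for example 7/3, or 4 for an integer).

1. C_x = 5  [[A, B, C are collinear ⇒ -2x+2y-2=0] ∩ [|C−(2, 3)|²=18]]
2. C_y = 6  [[A, B, C are collinear ⇒ -2x+2y-2=0] ∩ [|C−(2, 3)|²=18]]
   so C = (5, 6)

C = (5, 6)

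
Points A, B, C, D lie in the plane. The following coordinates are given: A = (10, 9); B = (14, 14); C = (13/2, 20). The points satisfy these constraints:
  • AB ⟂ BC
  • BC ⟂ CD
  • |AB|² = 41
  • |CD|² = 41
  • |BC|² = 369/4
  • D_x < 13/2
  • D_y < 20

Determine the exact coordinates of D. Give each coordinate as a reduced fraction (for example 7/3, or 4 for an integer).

D = (5/2, 15)

1. D_x = 5/2  [[BC ⟂ CD ⇒ -15/2x+6y-285/4=0] ∩ [|D−(13/2, 20)|²=41]]
2. D_y = 15  [[BC ⟂ CD ⇒ -15/2x+6y-285/4=0] ∩ [|D−(13/2, 20)|²=41]]
   so D = (5/2, 15)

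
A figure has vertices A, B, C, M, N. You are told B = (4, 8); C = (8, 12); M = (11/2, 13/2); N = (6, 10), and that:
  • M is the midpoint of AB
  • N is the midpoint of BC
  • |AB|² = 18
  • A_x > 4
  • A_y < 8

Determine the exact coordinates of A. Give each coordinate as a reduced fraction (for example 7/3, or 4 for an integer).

A = (7, 5)

1. A_x = 7  [A = 2·M−B = 2·(11/2, 13/2)−(4, 8)]
2. A_y = 5  [A = 2·M−B = 2·(11/2, 13/2)−(4, 8)]
   so A = (7, 5)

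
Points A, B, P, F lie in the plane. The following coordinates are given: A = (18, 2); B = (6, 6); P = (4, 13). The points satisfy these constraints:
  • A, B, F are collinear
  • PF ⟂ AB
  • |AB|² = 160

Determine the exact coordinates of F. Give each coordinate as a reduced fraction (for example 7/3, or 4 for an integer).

F = (21/10, 73/10)

1. F_x = 21/10  [[A, B, F are collinear ⇒ -4x-12y+96=0] ∩ [PF ⟂ AB ⇒ -12x+4y-4=0]]
2. F_y = 73/10  [[A, B, F are collinear ⇒ -4x-12y+96=0] ∩ [PF ⟂ AB ⇒ -12x+4y-4=0]]
   so F = (21/10, 73/10)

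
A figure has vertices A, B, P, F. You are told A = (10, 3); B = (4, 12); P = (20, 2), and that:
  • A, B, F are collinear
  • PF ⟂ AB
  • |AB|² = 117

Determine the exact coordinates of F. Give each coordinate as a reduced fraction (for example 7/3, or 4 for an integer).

F = (176/13, -30/13)

1. F_x = 176/13  [[A, B, F are collinear ⇒ -9x-6y+108=0] ∩ [PF ⟂ AB ⇒ -6x+9y+102=0]]
2. F_y = -30/13  [[A, B, F are collinear ⇒ -9x-6y+108=0] ∩ [PF ⟂ AB ⇒ -6x+9y+102=0]]
   so F = (176/13, -30/13)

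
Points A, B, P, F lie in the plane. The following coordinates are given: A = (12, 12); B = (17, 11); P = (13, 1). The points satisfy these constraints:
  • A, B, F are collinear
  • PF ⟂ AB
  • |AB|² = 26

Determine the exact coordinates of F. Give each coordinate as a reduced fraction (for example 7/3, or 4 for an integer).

1. F_x = 196/13  [[A, B, F are collinear ⇒ 1x+5y-72=0] ∩ [PF ⟂ AB ⇒ 5x-1y-64=0]]
2. F_y = 148/13  [[A, B, F are collinear ⇒ 1x+5y-72=0] ∩ [PF ⟂ AB ⇒ 5x-1y-64=0]]
   so F = (196/13, 148/13)

F = (196/13, 148/13)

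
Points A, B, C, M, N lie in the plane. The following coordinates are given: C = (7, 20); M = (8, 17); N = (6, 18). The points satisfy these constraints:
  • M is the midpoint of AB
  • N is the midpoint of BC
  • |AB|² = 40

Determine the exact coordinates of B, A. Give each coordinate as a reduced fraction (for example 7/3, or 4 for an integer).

B = (5, 16)
A = (11, 18)

1. B_x = 5  [B = 2·N−C = 2·(6, 18)−(7, 20)]
2. B_y = 16  [B = 2·N−C = 2·(6, 18)−(7, 20)]
   so B = (5, 16)
3. A_x = 11  [A = 2·M−B = 2·(8, 17)−(5, 16)]
4. A_y = 18  [A = 2·M−B = 2·(8, 17)−(5, 16)]
   so A = (11, 18)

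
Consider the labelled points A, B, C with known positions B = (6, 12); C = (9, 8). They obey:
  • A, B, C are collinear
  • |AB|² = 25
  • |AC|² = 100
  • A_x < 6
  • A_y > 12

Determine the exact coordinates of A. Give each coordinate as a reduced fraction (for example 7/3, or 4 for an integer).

A = (3, 16)

1. A_x = 3  [[A, B, C are collinear ⇒ 4x+3y-60=0] ∩ [|A−(6, 12)|²=25]]
2. A_y = 16  [[A, B, C are collinear ⇒ 4x+3y-60=0] ∩ [|A−(6, 12)|²=25]]
   so A = (3, 16)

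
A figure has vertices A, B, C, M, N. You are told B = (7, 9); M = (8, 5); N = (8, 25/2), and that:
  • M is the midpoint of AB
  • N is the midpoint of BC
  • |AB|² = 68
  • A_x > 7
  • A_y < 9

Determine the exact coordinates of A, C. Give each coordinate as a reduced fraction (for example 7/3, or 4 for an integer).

A = (9, 1)
C = (9, 16)

1. A_x = 9  [A = 2·M−B = 2·(8, 5)−(7, 9)]
2. A_y = 1  [A = 2·M−B = 2·(8, 5)−(7, 9)]
   so A = (9, 1)
3. C_x = 9  [C = 2·N−B = 2·(8, 25/2)−(7, 9)]
4. C_y = 16  [C = 2·N−B = 2·(8, 25/2)−(7, 9)]
   so C = (9, 16)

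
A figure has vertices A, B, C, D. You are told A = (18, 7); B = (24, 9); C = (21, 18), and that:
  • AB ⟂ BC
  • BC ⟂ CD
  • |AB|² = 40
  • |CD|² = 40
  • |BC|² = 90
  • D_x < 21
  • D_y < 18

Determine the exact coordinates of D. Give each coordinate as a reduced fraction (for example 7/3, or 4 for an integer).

1. D_x = 15  [[BC ⟂ CD ⇒ -3x+9y-99=0] ∩ [|D−(21, 18)|²=40]]
2. D_y = 16  [[BC ⟂ CD ⇒ -3x+9y-99=0] ∩ [|D−(21, 18)|²=40]]
   so D = (15, 16)

D = (15, 16)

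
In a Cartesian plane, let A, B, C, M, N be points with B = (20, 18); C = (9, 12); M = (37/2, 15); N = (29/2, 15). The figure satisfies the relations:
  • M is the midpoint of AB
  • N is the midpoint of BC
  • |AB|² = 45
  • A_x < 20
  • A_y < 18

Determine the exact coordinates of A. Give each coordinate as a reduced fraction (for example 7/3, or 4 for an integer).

1. A_x = 17  [A = 2·M−B = 2·(37/2, 15)−(20, 18)]
2. A_y = 12  [A = 2·M−B = 2·(37/2, 15)−(20, 18)]
   so A = (17, 12)

A = (17, 12)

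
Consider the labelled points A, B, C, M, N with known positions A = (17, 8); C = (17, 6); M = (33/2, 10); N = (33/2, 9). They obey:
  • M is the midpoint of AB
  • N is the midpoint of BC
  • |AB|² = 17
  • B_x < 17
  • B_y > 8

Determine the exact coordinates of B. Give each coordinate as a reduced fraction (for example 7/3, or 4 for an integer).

1. B_x = 16  [B = 2·M−A = 2·(33/2, 10)−(17, 8)]
2. B_y = 12  [B = 2·M−A = 2·(33/2, 10)−(17, 8)]
   so B = (16, 12)

B = (16, 12)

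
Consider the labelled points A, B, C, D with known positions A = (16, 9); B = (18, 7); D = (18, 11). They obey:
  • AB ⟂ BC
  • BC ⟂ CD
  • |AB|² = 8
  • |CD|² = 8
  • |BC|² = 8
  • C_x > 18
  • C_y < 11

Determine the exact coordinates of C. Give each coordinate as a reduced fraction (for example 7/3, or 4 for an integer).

1. C_x = 20  [[AB ⟂ BC ⇒ 2x-2y-22=0] ∩ [|C−(18, 11)|²=8]]
2. C_y = 9  [[AB ⟂ BC ⇒ 2x-2y-22=0] ∩ [|C−(18, 11)|²=8]]
   so C = (20, 9)

C = (20, 9)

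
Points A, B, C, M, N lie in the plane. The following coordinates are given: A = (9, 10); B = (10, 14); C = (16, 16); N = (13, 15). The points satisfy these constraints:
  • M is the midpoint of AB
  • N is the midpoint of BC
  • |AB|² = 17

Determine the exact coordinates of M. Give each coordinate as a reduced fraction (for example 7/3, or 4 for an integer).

1. M_x = 19/2  [2·M = A+B = (9, 10)+(10, 14)]
2. M_y = 12  [2·M = A+B = (9, 10)+(10, 14)]
   so M = (19/2, 12)

M = (19/2, 12)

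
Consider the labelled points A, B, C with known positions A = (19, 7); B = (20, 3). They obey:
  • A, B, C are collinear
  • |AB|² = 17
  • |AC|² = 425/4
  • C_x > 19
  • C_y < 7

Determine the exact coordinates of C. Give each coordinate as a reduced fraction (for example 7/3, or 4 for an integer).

C = (43/2, -3)

1. C_x = 43/2  [[A, B, C are collinear ⇒ 4x+1y-83=0] ∩ [|C−(19, 7)|²=425/4]]
2. C_y = -3  [[A, B, C are collinear ⇒ 4x+1y-83=0] ∩ [|C−(19, 7)|²=425/4]]
   so C = (43/2, -3)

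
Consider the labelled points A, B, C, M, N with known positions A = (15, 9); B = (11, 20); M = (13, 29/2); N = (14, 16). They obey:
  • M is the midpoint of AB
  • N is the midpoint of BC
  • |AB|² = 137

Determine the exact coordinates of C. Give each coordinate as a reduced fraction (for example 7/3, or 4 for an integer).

1. C_x = 17  [C = 2·N−B = 2·(14, 16)−(11, 20)]
2. C_y = 12  [C = 2·N−B = 2·(14, 16)−(11, 20)]
   so C = (17, 12)

C = (17, 12)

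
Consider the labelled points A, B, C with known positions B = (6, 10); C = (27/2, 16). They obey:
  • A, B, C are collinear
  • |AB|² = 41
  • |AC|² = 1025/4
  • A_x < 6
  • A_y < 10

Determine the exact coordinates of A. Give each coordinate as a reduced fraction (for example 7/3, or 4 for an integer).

1. A_x = 1  [[A, B, C are collinear ⇒ -6x+15/2y-39=0] ∩ [|A−(6, 10)|²=41]]
2. A_y = 6  [[A, B, C are collinear ⇒ -6x+15/2y-39=0] ∩ [|A−(6, 10)|²=41]]
   so A = (1, 6)

A = (1, 6)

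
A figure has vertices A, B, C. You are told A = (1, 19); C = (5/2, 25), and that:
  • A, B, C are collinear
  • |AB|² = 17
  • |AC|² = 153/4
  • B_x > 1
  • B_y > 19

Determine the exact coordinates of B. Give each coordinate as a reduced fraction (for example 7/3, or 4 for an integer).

1. B_x = 2  [[A, B, C are collinear ⇒ 6x-3/2y+45/2=0] ∩ [|B−(1, 19)|²=17]]
2. B_y = 23  [[A, B, C are collinear ⇒ 6x-3/2y+45/2=0] ∩ [|B−(1, 19)|²=17]]
   so B = (2, 23)

B = (2, 23)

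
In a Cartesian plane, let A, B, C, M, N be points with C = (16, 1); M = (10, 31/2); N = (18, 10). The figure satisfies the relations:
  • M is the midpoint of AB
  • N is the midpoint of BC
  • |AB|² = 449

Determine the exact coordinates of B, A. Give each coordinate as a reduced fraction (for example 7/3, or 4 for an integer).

1. B_x = 20  [B = 2·N−C = 2·(18, 10)−(16, 1)]
2. B_y = 19  [B = 2·N−C = 2·(18, 10)−(16, 1)]
   so B = (20, 19)
3. A_x = 0  [A = 2·M−B = 2·(10, 31/2)−(20, 19)]
4. A_y = 12  [A = 2·M−B = 2·(10, 31/2)−(20, 19)]
   so A = (0, 12)

B = (20, 19)
A = (0, 12)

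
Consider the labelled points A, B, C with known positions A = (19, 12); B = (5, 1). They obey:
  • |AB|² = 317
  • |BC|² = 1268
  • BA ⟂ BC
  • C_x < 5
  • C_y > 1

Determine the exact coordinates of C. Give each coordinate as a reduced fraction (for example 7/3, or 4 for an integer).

C = (-17, 29)

1. C_x = -17  [[BA ⟂ BC ⇒ 14x+11y-81=0] ∩ [|C−(5, 1)|²=1268]]
2. C_y = 29  [[BA ⟂ BC ⇒ 14x+11y-81=0] ∩ [|C−(5, 1)|²=1268]]
   so C = (-17, 29)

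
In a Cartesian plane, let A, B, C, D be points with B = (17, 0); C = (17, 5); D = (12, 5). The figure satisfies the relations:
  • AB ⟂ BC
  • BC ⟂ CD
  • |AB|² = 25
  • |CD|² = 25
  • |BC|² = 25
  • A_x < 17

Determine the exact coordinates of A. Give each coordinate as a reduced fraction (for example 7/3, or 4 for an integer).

A = (12, 0)

1. A_x = 12  [[AB ⟂ BC ⇒ -5y=0] ∩ [|A−(17, 0)|²=25]]
2. A_y = 0  [[AB ⟂ BC ⇒ -5y=0] ∩ [|A−(17, 0)|²=25]]
   so A = (12, 0)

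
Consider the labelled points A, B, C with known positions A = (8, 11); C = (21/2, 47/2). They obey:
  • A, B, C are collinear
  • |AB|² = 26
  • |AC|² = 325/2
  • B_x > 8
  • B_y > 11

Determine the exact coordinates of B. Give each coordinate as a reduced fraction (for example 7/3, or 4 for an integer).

B = (9, 16)

1. B_x = 9  [[A, B, C are collinear ⇒ 25/2x-5/2y-145/2=0] ∩ [|B−(8, 11)|²=26]]
2. B_y = 16  [[A, B, C are collinear ⇒ 25/2x-5/2y-145/2=0] ∩ [|B−(8, 11)|²=26]]
   so B = (9, 16)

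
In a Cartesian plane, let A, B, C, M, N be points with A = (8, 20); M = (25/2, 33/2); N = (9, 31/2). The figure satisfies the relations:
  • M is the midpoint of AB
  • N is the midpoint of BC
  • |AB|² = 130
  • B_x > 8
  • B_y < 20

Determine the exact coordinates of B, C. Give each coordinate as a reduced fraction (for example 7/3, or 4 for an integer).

1. B_x = 17  [B = 2·M−A = 2·(25/2, 33/2)−(8, 20)]
2. B_y = 13  [B = 2·M−A = 2·(25/2, 33/2)−(8, 20)]
   so B = (17, 13)
3. C_x = 1  [C = 2·N−B = 2·(9, 31/2)−(17, 13)]
4. C_y = 18  [C = 2·N−B = 2·(9, 31/2)−(17, 13)]
   so C = (1, 18)

B = (17, 13)
C = (1, 18)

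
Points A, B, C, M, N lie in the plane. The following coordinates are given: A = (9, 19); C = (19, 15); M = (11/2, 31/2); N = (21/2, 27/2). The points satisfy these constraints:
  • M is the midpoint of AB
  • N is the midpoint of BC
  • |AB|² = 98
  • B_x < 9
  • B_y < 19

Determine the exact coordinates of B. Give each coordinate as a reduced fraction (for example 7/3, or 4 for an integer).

1. B_x = 2  [B = 2·M−A = 2·(11/2, 31/2)−(9, 19)]
2. B_y = 12  [B = 2·M−A = 2·(11/2, 31/2)−(9, 19)]
   so B = (2, 12)

B = (2, 12)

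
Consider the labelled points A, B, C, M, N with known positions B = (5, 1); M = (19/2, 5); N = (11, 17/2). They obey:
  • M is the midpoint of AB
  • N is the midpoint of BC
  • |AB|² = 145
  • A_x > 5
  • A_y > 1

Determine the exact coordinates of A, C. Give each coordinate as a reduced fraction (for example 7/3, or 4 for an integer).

A = (14, 9)
C = (17, 16)

1. A_x = 14  [A = 2·M−B = 2·(19/2, 5)−(5, 1)]
2. A_y = 9  [A = 2·M−B = 2·(19/2, 5)−(5, 1)]
   so A = (14, 9)
3. C_x = 17  [C = 2·N−B = 2·(11, 17/2)−(5, 1)]
4. C_y = 16  [C = 2·N−B = 2·(11, 17/2)−(5, 1)]
   so C = (17, 16)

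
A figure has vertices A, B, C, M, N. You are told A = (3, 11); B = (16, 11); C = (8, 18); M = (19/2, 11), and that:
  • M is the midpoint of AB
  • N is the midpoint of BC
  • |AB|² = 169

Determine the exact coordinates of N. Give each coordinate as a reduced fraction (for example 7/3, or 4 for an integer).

1. N_x = 12  [2·N = B+C = (16, 11)+(8, 18)]
2. N_y = 29/2  [2·N = B+C = (16, 11)+(8, 18)]
   so N = (12, 29/2)

N = (12, 29/2)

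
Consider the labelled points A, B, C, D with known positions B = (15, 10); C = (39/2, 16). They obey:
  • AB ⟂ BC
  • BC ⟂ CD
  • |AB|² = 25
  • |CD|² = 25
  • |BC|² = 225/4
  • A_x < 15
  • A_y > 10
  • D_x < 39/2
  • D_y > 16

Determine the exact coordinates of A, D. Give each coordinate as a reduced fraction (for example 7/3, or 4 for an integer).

A = (11, 13)
D = (31/2, 19)

1. A_x = 11  [[AB ⟂ BC ⇒ -9/2x-6y+255/2=0] ∩ [|A−(15, 10)|²=25]]
2. A_y = 13  [[AB ⟂ BC ⇒ -9/2x-6y+255/2=0] ∩ [|A−(15, 10)|²=25]]
   so A = (11, 13)
3. D_x = 31/2  [[BC ⟂ CD ⇒ 9/2x+6y-735/4=0] ∩ [|D−(39/2, 16)|²=25]]
4. D_y = 19  [[BC ⟂ CD ⇒ 9/2x+6y-735/4=0] ∩ [|D−(39/2, 16)|²=25]]
   so D = (31/2, 19)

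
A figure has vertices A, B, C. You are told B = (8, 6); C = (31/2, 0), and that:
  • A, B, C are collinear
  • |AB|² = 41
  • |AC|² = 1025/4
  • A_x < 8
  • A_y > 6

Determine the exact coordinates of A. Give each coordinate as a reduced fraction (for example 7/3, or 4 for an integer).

A = (3, 10)

1. A_x = 3  [[A, B, C are collinear ⇒ 6x+15/2y-93=0] ∩ [|A−(8, 6)|²=41]]
2. A_y = 10  [[A, B, C are collinear ⇒ 6x+15/2y-93=0] ∩ [|A−(8, 6)|²=41]]
   so A = (3, 10)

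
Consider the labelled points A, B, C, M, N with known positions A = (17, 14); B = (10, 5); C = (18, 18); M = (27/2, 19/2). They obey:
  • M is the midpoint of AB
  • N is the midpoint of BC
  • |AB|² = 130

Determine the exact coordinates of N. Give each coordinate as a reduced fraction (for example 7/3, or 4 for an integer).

1. N_x = 14  [2·N = B+C = (10, 5)+(18, 18)]
2. N_y = 23/2  [2·N = B+C = (10, 5)+(18, 18)]
   so N = (14, 23/2)

N = (14, 23/2)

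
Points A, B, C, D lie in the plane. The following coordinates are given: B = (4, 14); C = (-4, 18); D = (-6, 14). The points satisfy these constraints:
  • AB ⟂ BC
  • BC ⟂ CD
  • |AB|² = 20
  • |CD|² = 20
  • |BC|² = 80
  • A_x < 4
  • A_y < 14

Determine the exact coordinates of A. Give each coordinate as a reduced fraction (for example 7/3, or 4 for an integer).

A = (2, 10)

1. A_x = 2  [[AB ⟂ BC ⇒ 8x-4y+24=0] ∩ [|A−(4, 14)|²=20]]
2. A_y = 10  [[AB ⟂ BC ⇒ 8x-4y+24=0] ∩ [|A−(4, 14)|²=20]]
   so A = (2, 10)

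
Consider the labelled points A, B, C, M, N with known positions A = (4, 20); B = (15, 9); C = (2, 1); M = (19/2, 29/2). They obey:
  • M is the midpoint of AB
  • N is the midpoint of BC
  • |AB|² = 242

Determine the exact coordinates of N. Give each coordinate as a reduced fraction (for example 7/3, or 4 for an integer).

1. N_x = 17/2  [2·N = B+C = (15, 9)+(2, 1)]
2. N_y = 5  [2·N = B+C = (15, 9)+(2, 1)]
   so N = (17/2, 5)

N = (17/2, 5)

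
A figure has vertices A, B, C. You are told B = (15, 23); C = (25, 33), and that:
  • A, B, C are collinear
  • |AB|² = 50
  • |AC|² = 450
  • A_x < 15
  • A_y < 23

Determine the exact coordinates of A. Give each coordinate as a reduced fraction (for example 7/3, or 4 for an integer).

A = (10, 18)

1. A_x = 10  [[A, B, C are collinear ⇒ -10x+10y-80=0] ∩ [|A−(15, 23)|²=50]]
2. A_y = 18  [[A, B, C are collinear ⇒ -10x+10y-80=0] ∩ [|A−(15, 23)|²=50]]
   so A = (10, 18)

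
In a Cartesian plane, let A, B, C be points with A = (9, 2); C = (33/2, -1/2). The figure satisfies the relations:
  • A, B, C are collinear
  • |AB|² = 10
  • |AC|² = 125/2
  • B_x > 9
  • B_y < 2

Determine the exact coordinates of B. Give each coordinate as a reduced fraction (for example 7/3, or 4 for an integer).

1. B_x = 12  [[A, B, C are collinear ⇒ -5/2x-15/2y+75/2=0] ∩ [|B−(9, 2)|²=10]]
2. B_y = 1  [[A, B, C are collinear ⇒ -5/2x-15/2y+75/2=0] ∩ [|B−(9, 2)|²=10]]
   so B = (12, 1)

B = (12, 1)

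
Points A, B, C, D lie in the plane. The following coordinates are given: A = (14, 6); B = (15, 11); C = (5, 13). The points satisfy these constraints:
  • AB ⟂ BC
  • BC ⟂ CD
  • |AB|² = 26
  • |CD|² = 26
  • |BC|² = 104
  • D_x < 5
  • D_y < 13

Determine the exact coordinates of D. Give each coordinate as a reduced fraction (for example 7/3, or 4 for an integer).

1. D_x = 4  [[BC ⟂ CD ⇒ -10x+2y+24=0] ∩ [|D−(5, 13)|²=26]]
2. D_y = 8  [[BC ⟂ CD ⇒ -10x+2y+24=0] ∩ [|D−(5, 13)|²=26]]
   so D = (4, 8)

D = (4, 8)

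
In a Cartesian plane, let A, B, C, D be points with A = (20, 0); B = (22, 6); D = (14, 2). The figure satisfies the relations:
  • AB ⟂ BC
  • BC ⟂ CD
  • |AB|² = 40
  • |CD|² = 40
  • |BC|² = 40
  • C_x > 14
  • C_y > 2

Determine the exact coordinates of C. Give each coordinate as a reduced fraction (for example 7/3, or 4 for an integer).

C = (16, 8)

1. C_x = 16  [[AB ⟂ BC ⇒ 2x+6y-80=0] ∩ [|C−(14, 2)|²=40]]
2. C_y = 8  [[AB ⟂ BC ⇒ 2x+6y-80=0] ∩ [|C−(14, 2)|²=40]]
   so C = (16, 8)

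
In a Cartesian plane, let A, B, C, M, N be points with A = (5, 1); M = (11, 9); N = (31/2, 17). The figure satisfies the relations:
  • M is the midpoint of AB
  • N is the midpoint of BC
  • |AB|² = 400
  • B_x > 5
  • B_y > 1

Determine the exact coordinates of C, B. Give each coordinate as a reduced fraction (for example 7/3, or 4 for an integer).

1. B_x = 17  [B = 2·M−A = 2·(11, 9)−(5, 1)]
2. B_y = 17  [B = 2·M−A = 2·(11, 9)−(5, 1)]
   so B = (17, 17)
3. C_x = 14  [C = 2·N−B = 2·(31/2, 17)−(17, 17)]
4. C_y = 17  [C = 2·N−B = 2·(31/2, 17)−(17, 17)]
   so C = (14, 17)

C = (14, 17)
B = (17, 17)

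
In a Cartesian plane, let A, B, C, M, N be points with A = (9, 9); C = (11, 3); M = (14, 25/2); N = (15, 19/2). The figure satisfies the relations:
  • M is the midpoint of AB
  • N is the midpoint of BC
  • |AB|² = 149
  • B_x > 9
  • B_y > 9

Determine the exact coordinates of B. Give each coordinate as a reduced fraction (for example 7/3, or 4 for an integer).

1. B_x = 19  [B = 2·M−A = 2·(14, 25/2)−(9, 9)]
2. B_y = 16  [B = 2·M−A = 2·(14, 25/2)−(9, 9)]
   so B = (19, 16)

B = (19, 16)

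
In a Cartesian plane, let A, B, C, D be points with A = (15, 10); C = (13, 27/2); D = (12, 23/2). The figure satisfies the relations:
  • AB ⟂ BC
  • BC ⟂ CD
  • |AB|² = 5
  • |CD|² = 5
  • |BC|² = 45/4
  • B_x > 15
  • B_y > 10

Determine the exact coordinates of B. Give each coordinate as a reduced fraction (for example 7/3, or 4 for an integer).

1. B_x = 16  [[BC ⟂ CD ⇒ 1x+2y-40=0] ∩ [|B−(15, 10)|²=5]]
2. B_y = 12  [[BC ⟂ CD ⇒ 1x+2y-40=0] ∩ [|B−(15, 10)|²=5]]
   so B = (16, 12)

B = (16, 12)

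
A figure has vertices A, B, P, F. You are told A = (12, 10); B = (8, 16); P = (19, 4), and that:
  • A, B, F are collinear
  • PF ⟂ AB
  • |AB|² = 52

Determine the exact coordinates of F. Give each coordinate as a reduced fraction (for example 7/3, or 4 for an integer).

1. F_x = 220/13  [[A, B, F are collinear ⇒ -6x-4y+112=0] ∩ [PF ⟂ AB ⇒ -4x+6y+52=0]]
2. F_y = 34/13  [[A, B, F are collinear ⇒ -6x-4y+112=0] ∩ [PF ⟂ AB ⇒ -4x+6y+52=0]]
   so F = (220/13, 34/13)

F = (220/13, 34/13)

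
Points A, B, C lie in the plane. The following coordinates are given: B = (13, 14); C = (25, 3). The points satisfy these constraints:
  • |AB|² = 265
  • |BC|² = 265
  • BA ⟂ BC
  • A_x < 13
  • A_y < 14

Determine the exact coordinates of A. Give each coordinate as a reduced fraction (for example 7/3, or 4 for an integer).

1. A_x = 2  [[BA ⟂ BC ⇒ 12x-11y-2=0] ∩ [|A−(13, 14)|²=265]]
2. A_y = 2  [[BA ⟂ BC ⇒ 12x-11y-2=0] ∩ [|A−(13, 14)|²=265]]
   so A = (2, 2)

A = (2, 2)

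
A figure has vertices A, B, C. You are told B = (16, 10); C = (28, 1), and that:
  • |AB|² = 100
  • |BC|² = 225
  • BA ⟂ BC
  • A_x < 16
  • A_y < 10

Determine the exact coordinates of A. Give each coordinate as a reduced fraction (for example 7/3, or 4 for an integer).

1. A_x = 10  [[BA ⟂ BC ⇒ 12x-9y-102=0] ∩ [|A−(16, 10)|²=100]]
2. A_y = 2  [[BA ⟂ BC ⇒ 12x-9y-102=0] ∩ [|A−(16, 10)|²=100]]
   so A = (10, 2)

A = (10, 2)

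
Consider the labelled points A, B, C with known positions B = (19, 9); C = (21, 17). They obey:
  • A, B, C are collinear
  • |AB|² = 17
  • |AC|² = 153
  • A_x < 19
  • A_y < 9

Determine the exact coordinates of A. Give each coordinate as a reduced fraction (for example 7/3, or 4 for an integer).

1. A_x = 18  [[A, B, C are collinear ⇒ -8x+2y+134=0] ∩ [|A−(19, 9)|²=17]]
2. A_y = 5  [[A, B, C are collinear ⇒ -8x+2y+134=0] ∩ [|A−(19, 9)|²=17]]
   so A = (18, 5)

A = (18, 5)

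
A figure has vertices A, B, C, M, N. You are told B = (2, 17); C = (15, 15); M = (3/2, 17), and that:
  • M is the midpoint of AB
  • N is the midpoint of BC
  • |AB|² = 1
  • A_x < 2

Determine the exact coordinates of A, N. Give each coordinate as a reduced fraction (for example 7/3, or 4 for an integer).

A = (1, 17)
N = (17/2, 16)

1. A_x = 1  [A = 2·M−B = 2·(3/2, 17)−(2, 17)]
2. A_y = 17  [A = 2·M−B = 2·(3/2, 17)−(2, 17)]
   so A = (1, 17)
3. N_x = 17/2  [2·N = B+C = (2, 17)+(15, 15)]
4. N_y = 16  [2·N = B+C = (2, 17)+(15, 15)]
   so N = (17/2, 16)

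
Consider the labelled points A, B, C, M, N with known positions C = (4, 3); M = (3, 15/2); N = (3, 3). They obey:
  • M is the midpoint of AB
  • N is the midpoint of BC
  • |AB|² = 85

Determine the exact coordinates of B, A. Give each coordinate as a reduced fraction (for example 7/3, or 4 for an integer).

B = (2, 3)
A = (4, 12)

1. B_x = 2  [B = 2·N−C = 2·(3, 3)−(4, 3)]
2. B_y = 3  [B = 2·N−C = 2·(3, 3)−(4, 3)]
   so B = (2, 3)
3. A_x = 4  [A = 2·M−B = 2·(3, 15/2)−(2, 3)]
4. A_y = 12  [A = 2·M−B = 2·(3, 15/2)−(2, 3)]
   so A = (4, 12)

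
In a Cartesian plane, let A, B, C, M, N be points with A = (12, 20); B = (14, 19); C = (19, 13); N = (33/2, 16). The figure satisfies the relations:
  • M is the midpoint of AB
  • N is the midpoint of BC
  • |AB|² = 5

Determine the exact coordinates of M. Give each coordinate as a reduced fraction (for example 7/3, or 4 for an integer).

1. M_x = 13  [2·M = A+B = (12, 20)+(14, 19)]
2. M_y = 39/2  [2·M = A+B = (12, 20)+(14, 19)]
   so M = (13, 39/2)

M = (13, 39/2)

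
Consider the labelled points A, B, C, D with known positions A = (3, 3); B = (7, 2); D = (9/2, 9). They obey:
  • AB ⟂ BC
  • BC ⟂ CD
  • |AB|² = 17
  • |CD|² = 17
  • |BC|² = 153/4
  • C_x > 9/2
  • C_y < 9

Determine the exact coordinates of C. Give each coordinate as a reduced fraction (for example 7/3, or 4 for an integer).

C = (17/2, 8)

1. C_x = 17/2  [[AB ⟂ BC ⇒ 4x-1y-26=0] ∩ [|C−(9/2, 9)|²=17]]
2. C_y = 8  [[AB ⟂ BC ⇒ 4x-1y-26=0] ∩ [|C−(9/2, 9)|²=17]]
   so C = (17/2, 8)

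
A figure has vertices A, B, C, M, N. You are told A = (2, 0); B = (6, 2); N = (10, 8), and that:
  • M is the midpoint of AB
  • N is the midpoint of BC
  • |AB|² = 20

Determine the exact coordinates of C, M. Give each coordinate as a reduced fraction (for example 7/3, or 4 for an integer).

1. M_x = 4  [2·M = A+B = (2, 0)+(6, 2)]
2. M_y = 1  [2·M = A+B = (2, 0)+(6, 2)]
   so M = (4, 1)
3. C_x = 14  [C = 2·N−B = 2·(10, 8)−(6, 2)]
4. C_y = 14  [C = 2·N−B = 2·(10, 8)−(6, 2)]
   so C = (14, 14)

C = (14, 14)
M = (4, 1)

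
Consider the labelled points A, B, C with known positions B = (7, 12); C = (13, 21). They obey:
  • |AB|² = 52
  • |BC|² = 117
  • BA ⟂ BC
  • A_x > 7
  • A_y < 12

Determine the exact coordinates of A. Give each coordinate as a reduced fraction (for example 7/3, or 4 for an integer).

1. A_x = 13  [[BA ⟂ BC ⇒ 6x+9y-150=0] ∩ [|A−(7, 12)|²=52]]
2. A_y = 8  [[BA ⟂ BC ⇒ 6x+9y-150=0] ∩ [|A−(7, 12)|²=52]]
   so A = (13, 8)

A = (13, 8)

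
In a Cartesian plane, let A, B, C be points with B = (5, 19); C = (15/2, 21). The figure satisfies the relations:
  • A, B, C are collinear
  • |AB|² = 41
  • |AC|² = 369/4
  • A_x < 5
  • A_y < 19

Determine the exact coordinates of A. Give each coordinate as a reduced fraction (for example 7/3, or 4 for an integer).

A = (0, 15)

1. A_x = 0  [[A, B, C are collinear ⇒ -2x+5/2y-75/2=0] ∩ [|A−(5, 19)|²=41]]
2. A_y = 15  [[A, B, C are collinear ⇒ -2x+5/2y-75/2=0] ∩ [|A−(5, 19)|²=41]]
   so A = (0, 15)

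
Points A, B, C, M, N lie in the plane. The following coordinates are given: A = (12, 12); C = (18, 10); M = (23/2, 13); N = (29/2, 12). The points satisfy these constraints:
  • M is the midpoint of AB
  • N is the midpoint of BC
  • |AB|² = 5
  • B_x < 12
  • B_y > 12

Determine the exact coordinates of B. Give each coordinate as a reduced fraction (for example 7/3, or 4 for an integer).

1. B_x = 11  [B = 2·M−A = 2·(23/2, 13)−(12, 12)]
2. B_y = 14  [B = 2·M−A = 2·(23/2, 13)−(12, 12)]
   so B = (11, 14)

B = (11, 14)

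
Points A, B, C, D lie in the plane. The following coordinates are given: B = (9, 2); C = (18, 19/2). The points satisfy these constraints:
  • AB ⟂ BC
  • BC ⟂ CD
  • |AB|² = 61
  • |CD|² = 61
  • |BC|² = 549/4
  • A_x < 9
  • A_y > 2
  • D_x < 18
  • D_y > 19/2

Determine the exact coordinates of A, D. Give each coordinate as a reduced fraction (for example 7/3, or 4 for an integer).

A = (4, 8)
D = (13, 31/2)

1. A_x = 4  [[AB ⟂ BC ⇒ -9x-15/2y+96=0] ∩ [|A−(9, 2)|²=61]]
2. A_y = 8  [[AB ⟂ BC ⇒ -9x-15/2y+96=0] ∩ [|A−(9, 2)|²=61]]
   so A = (4, 8)
3. D_x = 13  [[BC ⟂ CD ⇒ 9x+15/2y-933/4=0] ∩ [|D−(18, 19/2)|²=61]]
4. D_y = 31/2  [[BC ⟂ CD ⇒ 9x+15/2y-933/4=0] ∩ [|D−(18, 19/2)|²=61]]
   so D = (13, 31/2)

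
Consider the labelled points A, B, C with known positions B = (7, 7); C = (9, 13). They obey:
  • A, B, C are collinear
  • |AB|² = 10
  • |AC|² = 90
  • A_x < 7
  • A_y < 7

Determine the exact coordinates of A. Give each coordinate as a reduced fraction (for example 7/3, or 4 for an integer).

A = (6, 4)

1. A_x = 6  [[A, B, C are collinear ⇒ -6x+2y+28=0] ∩ [|A−(7, 7)|²=10]]
2. A_y = 4  [[A, B, C are collinear ⇒ -6x+2y+28=0] ∩ [|A−(7, 7)|²=10]]
   so A = (6, 4)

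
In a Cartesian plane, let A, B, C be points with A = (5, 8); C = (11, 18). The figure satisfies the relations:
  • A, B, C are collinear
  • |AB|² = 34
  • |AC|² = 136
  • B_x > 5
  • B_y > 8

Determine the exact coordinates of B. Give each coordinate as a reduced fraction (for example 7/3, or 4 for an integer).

1. B_x = 8  [[A, B, C are collinear ⇒ 10x-6y-2=0] ∩ [|B−(5, 8)|²=34]]
2. B_y = 13  [[A, B, C are collinear ⇒ 10x-6y-2=0] ∩ [|B−(5, 8)|²=34]]
   so B = (8, 13)

B = (8, 13)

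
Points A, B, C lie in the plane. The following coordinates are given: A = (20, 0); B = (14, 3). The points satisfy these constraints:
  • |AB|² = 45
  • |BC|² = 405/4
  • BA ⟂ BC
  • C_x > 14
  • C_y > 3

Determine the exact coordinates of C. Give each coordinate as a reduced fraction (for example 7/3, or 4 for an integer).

C = (37/2, 12)

1. C_x = 37/2  [[BA ⟂ BC ⇒ 6x-3y-75=0] ∩ [|C−(14, 3)|²=405/4]]
2. C_y = 12  [[BA ⟂ BC ⇒ 6x-3y-75=0] ∩ [|C−(14, 3)|²=405/4]]
   so C = (37/2, 12)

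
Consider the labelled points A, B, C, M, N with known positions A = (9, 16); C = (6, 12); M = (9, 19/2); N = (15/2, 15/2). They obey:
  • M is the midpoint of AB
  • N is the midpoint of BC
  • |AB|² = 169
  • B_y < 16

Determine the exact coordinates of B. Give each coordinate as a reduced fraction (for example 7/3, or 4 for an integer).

1. B_x = 9  [B = 2·M−A = 2·(9, 19/2)−(9, 16)]
2. B_y = 3  [B = 2·M−A = 2·(9, 19/2)−(9, 16)]
   so B = (9, 3)

B = (9, 3)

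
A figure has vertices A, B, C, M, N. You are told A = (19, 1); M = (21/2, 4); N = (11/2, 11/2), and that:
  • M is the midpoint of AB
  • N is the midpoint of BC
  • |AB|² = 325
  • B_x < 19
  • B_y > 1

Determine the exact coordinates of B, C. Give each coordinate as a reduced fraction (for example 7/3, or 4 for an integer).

B = (2, 7)
C = (9, 4)

1. B_x = 2  [B = 2·M−A = 2·(21/2, 4)−(19, 1)]
2. B_y = 7  [B = 2·M−A = 2·(21/2, 4)−(19, 1)]
   so B = (2, 7)
3. C_x = 9  [C = 2·N−B = 2·(11/2, 11/2)−(2, 7)]
4. C_y = 4  [C = 2·N−B = 2·(11/2, 11/2)−(2, 7)]
   so C = (9, 4)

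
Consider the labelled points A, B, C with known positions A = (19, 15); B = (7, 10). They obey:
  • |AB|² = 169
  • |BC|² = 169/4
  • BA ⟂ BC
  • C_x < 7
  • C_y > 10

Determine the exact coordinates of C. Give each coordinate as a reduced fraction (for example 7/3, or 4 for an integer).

1. C_x = 9/2  [[BA ⟂ BC ⇒ 12x+5y-134=0] ∩ [|C−(7, 10)|²=169/4]]
2. C_y = 16  [[BA ⟂ BC ⇒ 12x+5y-134=0] ∩ [|C−(7, 10)|²=169/4]]
   so C = (9/2, 16)

C = (9/2, 16)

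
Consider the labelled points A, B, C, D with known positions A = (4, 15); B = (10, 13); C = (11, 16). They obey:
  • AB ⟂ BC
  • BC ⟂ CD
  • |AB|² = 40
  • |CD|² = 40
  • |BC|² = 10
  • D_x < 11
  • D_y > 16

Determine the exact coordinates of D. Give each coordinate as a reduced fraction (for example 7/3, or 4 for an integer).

D = (5, 18)

1. D_x = 5  [[BC ⟂ CD ⇒ 1x+3y-59=0] ∩ [|D−(11, 16)|²=40]]
2. D_y = 18  [[BC ⟂ CD ⇒ 1x+3y-59=0] ∩ [|D−(11, 16)|²=40]]
   so D = (5, 18)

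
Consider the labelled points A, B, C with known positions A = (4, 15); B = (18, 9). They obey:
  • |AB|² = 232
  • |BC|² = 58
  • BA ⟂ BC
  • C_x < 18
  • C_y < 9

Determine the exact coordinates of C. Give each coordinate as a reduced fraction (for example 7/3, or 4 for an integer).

1. C_x = 15  [[BA ⟂ BC ⇒ -14x+6y+198=0] ∩ [|C−(18, 9)|²=58]]
2. C_y = 2  [[BA ⟂ BC ⇒ -14x+6y+198=0] ∩ [|C−(18, 9)|²=58]]
   so C = (15, 2)

C = (15, 2)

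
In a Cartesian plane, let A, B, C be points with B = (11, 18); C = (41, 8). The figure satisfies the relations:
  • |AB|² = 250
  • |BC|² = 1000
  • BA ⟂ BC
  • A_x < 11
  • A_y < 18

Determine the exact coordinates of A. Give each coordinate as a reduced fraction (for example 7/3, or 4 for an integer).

1. A_x = 6  [[BA ⟂ BC ⇒ 30x-10y-150=0] ∩ [|A−(11, 18)|²=250]]
2. A_y = 3  [[BA ⟂ BC ⇒ 30x-10y-150=0] ∩ [|A−(11, 18)|²=250]]
   so A = (6, 3)

A = (6, 3)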